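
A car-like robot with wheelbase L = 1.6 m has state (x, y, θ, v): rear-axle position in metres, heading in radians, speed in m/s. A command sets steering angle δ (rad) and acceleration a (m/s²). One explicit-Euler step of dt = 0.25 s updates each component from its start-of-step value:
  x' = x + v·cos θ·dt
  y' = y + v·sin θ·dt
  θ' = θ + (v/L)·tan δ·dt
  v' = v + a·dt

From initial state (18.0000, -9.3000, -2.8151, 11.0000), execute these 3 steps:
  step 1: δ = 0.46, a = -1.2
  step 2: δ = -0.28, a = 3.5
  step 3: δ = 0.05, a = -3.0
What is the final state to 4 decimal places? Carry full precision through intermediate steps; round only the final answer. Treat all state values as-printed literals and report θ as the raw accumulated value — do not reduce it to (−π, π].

(12.1532, -14.5115, -2.3538, 10.8250)

after step 1 (δ=0.46, a=-1.2): (15.395274, -10.181988, -1.963547, 10.700000)
after step 2 (δ=-0.28, a=3.5): (14.371467, -12.653313, -2.444302, 11.575000)
after step 3 (δ=0.05, a=-3.0): (12.153162, -14.511513, -2.353797, 10.825000)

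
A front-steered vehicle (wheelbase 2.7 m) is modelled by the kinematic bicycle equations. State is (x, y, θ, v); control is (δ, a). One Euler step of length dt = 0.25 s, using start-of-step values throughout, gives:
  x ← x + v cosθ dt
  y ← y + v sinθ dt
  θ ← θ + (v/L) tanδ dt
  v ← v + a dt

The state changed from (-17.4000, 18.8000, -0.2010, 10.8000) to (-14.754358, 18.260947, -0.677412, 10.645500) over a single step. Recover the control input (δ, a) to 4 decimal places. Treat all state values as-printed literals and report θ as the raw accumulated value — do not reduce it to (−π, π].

δ = -0.4446, a = -0.6180

a = (v'−v)/dt = (-0.154500)/0.25 = -0.6180
Δθ = θ'−θ = -0.476412;  (v·dt/L) = 10.8000·0.25/2.7 = 1.000000
tan δ = Δθ·L/(v·dt) = -0.476412  →  δ = -0.4446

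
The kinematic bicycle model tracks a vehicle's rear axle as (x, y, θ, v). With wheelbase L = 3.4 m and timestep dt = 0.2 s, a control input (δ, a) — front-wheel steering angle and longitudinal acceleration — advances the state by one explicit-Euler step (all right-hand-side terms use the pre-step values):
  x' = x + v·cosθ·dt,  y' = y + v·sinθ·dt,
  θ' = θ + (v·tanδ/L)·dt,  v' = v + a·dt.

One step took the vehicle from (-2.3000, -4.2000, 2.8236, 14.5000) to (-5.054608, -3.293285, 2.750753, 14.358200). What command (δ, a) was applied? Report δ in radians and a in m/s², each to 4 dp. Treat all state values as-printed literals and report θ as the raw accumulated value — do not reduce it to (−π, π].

a = (v'−v)/dt = (-0.141800)/0.2 = -0.7090
Δθ = θ'−θ = -0.072847;  (v·dt/L) = 14.5000·0.2/3.4 = 0.852941
tan δ = Δθ·L/(v·dt) = -0.085407  →  δ = -0.0852

δ = -0.0852, a = -0.7090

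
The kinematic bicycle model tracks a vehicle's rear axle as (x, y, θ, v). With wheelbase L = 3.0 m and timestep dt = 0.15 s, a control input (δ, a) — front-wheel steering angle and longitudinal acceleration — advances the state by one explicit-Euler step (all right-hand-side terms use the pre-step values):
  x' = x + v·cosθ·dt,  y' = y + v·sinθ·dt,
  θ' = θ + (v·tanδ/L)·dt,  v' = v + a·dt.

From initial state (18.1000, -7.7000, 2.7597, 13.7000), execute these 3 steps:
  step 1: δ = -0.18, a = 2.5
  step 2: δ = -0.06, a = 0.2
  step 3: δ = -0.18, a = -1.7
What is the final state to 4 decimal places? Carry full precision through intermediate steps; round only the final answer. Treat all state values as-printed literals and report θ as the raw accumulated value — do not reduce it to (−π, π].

after step 1 (δ=-0.18, a=2.5): (16.193040, -6.934148, 2.635051, 14.075000)
after step 2 (δ=-0.06, a=0.2): (14.346905, -5.909862, 2.592775, 14.105000)
after step 3 (δ=-0.18, a=-1.7): (12.541870, -4.806120, 2.464441, 13.850000)

(12.5419, -4.8061, 2.4644, 13.8500)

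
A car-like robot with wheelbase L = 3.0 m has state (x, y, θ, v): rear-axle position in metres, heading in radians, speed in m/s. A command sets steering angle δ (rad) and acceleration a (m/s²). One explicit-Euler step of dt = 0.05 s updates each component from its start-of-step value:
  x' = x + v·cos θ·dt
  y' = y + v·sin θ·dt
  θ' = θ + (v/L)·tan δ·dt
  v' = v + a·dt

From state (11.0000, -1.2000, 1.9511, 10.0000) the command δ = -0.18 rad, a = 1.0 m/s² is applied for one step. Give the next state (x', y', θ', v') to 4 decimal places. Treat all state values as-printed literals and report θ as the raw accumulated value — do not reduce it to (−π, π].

x' = 11.0000 + 10.0000·cos(1.9511)·0.05 = 10.8144
y' = -1.2000 + 10.0000·sin(1.9511)·0.05 = -0.7357
θ' = 1.9511 + (10.0000/3.0)·tan(-0.18)·0.05 = 1.9208
v' = 10.0000 + 1.0000·0.05 = 10.0500

(10.8144, -0.7357, 1.9208, 10.0500)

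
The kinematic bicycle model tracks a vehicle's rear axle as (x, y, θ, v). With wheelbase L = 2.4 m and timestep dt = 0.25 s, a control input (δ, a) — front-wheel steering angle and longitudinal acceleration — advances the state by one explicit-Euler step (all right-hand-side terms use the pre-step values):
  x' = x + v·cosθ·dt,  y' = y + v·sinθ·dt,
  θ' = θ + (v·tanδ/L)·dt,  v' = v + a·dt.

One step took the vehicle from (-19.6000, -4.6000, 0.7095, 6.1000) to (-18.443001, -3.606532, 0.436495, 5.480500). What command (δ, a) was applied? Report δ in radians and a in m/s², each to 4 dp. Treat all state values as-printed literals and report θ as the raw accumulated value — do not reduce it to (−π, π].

δ = -0.4058, a = -2.4780

a = (v'−v)/dt = (-0.619500)/0.25 = -2.4780
Δθ = θ'−θ = -0.273005;  (v·dt/L) = 6.1000·0.25/2.4 = 0.635417
tan δ = Δθ·L/(v·dt) = -0.429647  →  δ = -0.4058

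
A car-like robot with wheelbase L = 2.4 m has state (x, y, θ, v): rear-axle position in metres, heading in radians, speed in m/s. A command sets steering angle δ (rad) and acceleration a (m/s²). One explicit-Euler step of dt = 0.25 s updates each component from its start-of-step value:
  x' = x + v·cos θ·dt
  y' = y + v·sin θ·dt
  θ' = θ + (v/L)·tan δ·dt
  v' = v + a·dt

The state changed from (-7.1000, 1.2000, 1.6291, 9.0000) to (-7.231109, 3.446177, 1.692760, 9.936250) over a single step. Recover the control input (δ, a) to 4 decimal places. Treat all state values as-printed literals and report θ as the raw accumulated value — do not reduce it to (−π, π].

a = (v'−v)/dt = (0.936250)/0.25 = 3.7450
Δθ = θ'−θ = 0.063660;  (v·dt/L) = 9.0000·0.25/2.4 = 0.937500
tan δ = Δθ·L/(v·dt) = 0.067904  →  δ = 0.0678

δ = 0.0678, a = 3.7450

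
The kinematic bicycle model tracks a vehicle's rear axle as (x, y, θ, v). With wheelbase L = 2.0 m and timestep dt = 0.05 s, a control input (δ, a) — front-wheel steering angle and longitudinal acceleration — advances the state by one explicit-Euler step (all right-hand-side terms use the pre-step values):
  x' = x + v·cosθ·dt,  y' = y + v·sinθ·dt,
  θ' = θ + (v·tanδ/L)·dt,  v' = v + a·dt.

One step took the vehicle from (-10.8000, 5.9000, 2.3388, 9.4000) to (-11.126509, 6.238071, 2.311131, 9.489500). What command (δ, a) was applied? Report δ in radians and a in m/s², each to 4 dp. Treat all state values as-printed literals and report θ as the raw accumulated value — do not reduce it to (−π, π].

δ = -0.1172, a = 1.7900

a = (v'−v)/dt = (0.089500)/0.05 = 1.7900
Δθ = θ'−θ = -0.027669;  (v·dt/L) = 9.4000·0.05/2.0 = 0.235000
tan δ = Δθ·L/(v·dt) = -0.117740  →  δ = -0.1172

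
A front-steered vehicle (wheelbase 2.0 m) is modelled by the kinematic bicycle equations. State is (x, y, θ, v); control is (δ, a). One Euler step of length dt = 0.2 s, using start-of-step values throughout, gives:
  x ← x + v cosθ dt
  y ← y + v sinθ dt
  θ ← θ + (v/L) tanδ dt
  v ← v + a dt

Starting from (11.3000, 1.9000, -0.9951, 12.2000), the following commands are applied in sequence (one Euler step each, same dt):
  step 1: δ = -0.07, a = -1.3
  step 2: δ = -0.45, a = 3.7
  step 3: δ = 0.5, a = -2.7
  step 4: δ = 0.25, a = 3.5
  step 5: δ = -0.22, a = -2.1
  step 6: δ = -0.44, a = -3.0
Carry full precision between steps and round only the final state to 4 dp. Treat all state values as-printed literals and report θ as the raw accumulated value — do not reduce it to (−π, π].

after step 1 (δ=-0.07, a=-1.3): (12.628382, -0.146705, -1.080640, 11.940000)
after step 2 (δ=-0.45, a=3.7): (13.752567, -2.253540, -1.657408, 12.680000)
after step 3 (δ=0.5, a=-2.7): (13.533195, -4.780034, -0.964696, 12.140000)
after step 4 (δ=0.25, a=3.5): (14.916346, -6.775548, -0.654711, 12.840000)
after step 5 (δ=-0.22, a=-2.1): (16.953346, -8.339280, -0.941838, 12.420000)
after step 6 (δ=-0.44, a=-3.0): (18.414689, -10.347944, -1.526548, 11.820000)

(18.4147, -10.3479, -1.5265, 11.8200)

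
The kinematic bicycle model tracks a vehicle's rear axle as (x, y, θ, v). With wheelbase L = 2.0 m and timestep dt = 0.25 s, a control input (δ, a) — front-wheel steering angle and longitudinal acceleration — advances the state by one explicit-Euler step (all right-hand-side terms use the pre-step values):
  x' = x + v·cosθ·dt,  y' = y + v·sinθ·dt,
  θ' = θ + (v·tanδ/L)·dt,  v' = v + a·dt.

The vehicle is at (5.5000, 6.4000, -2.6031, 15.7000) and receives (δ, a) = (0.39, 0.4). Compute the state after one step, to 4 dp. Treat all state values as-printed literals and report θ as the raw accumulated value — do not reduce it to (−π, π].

x' = 5.5000 + 15.7000·cos(-2.6031)·0.25 = 2.1305
y' = 6.4000 + 15.7000·sin(-2.6031)·0.25 = 4.3871
θ' = -2.6031 + (15.7000/2.0)·tan(0.39)·0.25 = -1.7964
v' = 15.7000 + 0.4000·0.25 = 15.8000

(2.1305, 4.3871, -1.7964, 15.8000)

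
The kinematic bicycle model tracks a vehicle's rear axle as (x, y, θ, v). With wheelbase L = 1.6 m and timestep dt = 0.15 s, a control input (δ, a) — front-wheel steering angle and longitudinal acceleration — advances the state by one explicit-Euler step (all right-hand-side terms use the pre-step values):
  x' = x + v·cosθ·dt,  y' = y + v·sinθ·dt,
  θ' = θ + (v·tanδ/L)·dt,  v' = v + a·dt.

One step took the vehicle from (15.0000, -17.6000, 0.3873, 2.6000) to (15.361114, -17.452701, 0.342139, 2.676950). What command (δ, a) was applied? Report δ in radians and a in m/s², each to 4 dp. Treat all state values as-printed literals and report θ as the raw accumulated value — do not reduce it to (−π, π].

a = (v'−v)/dt = (0.076950)/0.15 = 0.5130
Δθ = θ'−θ = -0.045161;  (v·dt/L) = 2.6000·0.15/1.6 = 0.243750
tan δ = Δθ·L/(v·dt) = -0.185276  →  δ = -0.1832

δ = -0.1832, a = 0.5130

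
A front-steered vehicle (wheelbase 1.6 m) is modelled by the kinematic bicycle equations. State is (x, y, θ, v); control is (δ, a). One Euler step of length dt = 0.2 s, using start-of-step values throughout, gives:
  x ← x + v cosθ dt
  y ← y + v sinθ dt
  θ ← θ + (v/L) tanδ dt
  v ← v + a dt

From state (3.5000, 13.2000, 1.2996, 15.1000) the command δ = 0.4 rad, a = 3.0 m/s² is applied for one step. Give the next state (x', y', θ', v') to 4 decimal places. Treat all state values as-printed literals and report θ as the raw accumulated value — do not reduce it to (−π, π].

x' = 3.5000 + 15.1000·cos(1.2996)·0.2 = 4.3090
y' = 13.2000 + 15.1000·sin(1.2996)·0.2 = 16.1096
θ' = 1.2996 + (15.1000/1.6)·tan(0.4)·0.2 = 2.0976
v' = 15.1000 + 3.0000·0.2 = 15.7000

(4.3090, 16.1096, 2.0976, 15.7000)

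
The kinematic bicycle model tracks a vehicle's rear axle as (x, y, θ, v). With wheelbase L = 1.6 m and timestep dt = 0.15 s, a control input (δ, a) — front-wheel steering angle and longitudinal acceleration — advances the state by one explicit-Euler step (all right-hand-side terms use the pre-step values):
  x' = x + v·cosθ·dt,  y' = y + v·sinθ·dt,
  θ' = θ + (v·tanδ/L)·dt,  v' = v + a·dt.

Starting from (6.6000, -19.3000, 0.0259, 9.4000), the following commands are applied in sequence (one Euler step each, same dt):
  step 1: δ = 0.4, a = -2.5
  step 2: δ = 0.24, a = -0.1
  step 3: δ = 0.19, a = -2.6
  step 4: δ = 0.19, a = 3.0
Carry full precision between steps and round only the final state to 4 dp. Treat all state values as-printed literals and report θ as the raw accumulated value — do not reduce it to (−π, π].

(11.2985, -17.0707, 0.9234, 9.0700)

after step 1 (δ=0.4, a=-2.5): (8.009527, -19.263485, 0.398487, 9.025000)
after step 2 (δ=0.24, a=-0.1): (9.257210, -18.738198, 0.605540, 9.010000)
after step 3 (δ=0.19, a=-2.6): (10.368406, -17.968916, 0.767990, 8.620000)
after step 4 (δ=0.19, a=3.0): (11.298472, -17.070681, 0.923408, 9.070000)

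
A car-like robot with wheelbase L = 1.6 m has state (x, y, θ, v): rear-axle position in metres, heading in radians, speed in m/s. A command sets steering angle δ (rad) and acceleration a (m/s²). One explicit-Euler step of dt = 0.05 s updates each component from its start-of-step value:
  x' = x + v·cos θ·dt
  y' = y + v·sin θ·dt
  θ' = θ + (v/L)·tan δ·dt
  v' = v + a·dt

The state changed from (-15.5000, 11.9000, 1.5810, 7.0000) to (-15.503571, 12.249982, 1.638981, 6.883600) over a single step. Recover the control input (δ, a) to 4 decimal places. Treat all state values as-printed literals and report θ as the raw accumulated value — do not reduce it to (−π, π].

a = (v'−v)/dt = (-0.116400)/0.05 = -2.3280
Δθ = θ'−θ = 0.057981;  (v·dt/L) = 7.0000·0.05/1.6 = 0.218750
tan δ = Δθ·L/(v·dt) = 0.265056  →  δ = 0.2591

δ = 0.2591, a = -2.3280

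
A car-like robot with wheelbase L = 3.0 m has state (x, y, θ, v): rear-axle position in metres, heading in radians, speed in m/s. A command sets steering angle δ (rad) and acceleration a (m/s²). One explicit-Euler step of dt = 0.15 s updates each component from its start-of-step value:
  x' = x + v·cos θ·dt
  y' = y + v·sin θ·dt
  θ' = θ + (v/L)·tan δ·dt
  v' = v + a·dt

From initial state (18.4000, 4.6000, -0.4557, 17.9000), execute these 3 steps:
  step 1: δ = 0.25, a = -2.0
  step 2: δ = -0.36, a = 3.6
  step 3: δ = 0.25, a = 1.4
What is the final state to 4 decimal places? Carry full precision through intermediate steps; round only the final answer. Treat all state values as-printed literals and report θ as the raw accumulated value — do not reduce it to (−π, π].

after step 1 (δ=0.25, a=-2.0): (20.811004, 3.418356, -0.227169, 17.600000)
after step 2 (δ=-0.36, a=3.6): (23.383177, 2.823775, -0.558403, 18.140000)
after step 3 (δ=0.25, a=1.4): (25.690863, 1.382099, -0.326808, 18.350000)

(25.6909, 1.3821, -0.3268, 18.3500)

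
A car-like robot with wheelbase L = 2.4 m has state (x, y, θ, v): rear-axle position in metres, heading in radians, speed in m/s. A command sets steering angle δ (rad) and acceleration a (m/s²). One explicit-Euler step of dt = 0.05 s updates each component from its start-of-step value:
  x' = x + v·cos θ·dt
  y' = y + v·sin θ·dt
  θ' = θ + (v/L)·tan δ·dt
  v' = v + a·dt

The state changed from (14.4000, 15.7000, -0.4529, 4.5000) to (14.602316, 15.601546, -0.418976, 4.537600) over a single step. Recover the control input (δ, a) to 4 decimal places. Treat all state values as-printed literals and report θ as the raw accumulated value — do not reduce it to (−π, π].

a = (v'−v)/dt = (0.037600)/0.05 = 0.7520
Δθ = θ'−θ = 0.033924;  (v·dt/L) = 4.5000·0.05/2.4 = 0.093750
tan δ = Δθ·L/(v·dt) = 0.361856  →  δ = 0.3472

δ = 0.3472, a = 0.7520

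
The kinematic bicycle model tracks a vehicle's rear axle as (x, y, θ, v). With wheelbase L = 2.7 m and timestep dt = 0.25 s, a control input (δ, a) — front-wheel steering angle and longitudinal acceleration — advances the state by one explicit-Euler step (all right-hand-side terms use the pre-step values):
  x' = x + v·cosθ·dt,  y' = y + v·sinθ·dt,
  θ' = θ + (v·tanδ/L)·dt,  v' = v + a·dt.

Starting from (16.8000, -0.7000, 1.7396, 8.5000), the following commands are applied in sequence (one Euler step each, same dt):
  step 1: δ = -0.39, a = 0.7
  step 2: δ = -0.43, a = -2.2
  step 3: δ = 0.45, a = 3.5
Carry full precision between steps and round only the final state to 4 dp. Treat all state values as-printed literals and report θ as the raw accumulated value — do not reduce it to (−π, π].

after step 1 (δ=-0.39, a=0.7): (16.442993, 1.394796, 1.416085, 8.675000)
after step 2 (δ=-0.43, a=-2.2): (16.777188, 3.537643, 1.047701, 8.125000)
after step 3 (δ=0.45, a=3.5): (17.791926, 5.297268, 1.411111, 9.000000)

(17.7919, 5.2973, 1.4111, 9.0000)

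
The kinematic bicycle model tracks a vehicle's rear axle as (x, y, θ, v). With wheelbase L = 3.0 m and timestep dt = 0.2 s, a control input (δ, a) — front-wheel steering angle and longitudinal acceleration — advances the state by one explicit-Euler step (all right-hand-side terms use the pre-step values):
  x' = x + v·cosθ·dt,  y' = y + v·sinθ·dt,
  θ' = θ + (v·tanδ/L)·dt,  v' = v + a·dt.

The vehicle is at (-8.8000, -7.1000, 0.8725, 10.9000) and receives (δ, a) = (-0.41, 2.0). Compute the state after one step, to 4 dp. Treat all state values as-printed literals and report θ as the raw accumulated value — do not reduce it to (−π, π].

x' = -8.8000 + 10.9000·cos(0.8725)·0.2 = -7.3984
y' = -7.1000 + 10.9000·sin(0.8725)·0.2 = -5.4303
θ' = 0.8725 + (10.9000/3.0)·tan(-0.41)·0.2 = 0.5567
v' = 10.9000 + 2.0000·0.2 = 11.3000

(-7.3984, -5.4303, 0.5567, 11.3000)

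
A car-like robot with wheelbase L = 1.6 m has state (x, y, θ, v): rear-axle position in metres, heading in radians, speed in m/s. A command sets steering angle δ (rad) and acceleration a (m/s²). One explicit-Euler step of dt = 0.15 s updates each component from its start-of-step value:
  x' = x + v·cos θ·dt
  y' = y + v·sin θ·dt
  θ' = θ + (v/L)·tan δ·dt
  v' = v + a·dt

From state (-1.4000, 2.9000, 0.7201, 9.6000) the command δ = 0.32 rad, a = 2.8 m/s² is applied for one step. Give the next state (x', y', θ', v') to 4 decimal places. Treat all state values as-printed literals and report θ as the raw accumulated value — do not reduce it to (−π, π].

(-0.3175, 3.8496, 1.0184, 10.0200)

x' = -1.4000 + 9.6000·cos(0.7201)·0.15 = -0.3175
y' = 2.9000 + 9.6000·sin(0.7201)·0.15 = 3.8496
θ' = 0.7201 + (9.6000/1.6)·tan(0.32)·0.15 = 1.0184
v' = 9.6000 + 2.8000·0.15 = 10.0200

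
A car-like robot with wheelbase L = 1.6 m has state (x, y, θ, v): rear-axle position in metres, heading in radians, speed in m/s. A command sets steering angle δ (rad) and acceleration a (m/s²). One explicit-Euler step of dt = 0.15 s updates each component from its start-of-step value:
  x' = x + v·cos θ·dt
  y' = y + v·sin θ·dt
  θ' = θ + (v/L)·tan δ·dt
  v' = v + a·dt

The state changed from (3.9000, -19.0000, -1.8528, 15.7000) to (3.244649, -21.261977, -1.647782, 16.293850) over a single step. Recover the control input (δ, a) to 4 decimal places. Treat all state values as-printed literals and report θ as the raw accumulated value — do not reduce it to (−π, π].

δ = 0.1384, a = 3.9590

a = (v'−v)/dt = (0.593850)/0.15 = 3.9590
Δθ = θ'−θ = 0.205018;  (v·dt/L) = 15.7000·0.15/1.6 = 1.471875
tan δ = Δθ·L/(v·dt) = 0.139290  →  δ = 0.1384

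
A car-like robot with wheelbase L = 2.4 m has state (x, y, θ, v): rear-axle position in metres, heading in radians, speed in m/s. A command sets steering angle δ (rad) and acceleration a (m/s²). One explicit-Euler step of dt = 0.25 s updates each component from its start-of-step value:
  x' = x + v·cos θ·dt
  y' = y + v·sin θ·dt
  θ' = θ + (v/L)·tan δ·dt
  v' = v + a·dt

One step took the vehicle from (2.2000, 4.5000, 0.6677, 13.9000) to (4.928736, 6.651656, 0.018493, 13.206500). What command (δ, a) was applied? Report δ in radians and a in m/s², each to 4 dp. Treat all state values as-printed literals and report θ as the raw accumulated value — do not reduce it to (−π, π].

δ = -0.4215, a = -2.7740

a = (v'−v)/dt = (-0.693500)/0.25 = -2.7740
Δθ = θ'−θ = -0.649207;  (v·dt/L) = 13.9000·0.25/2.4 = 1.447917
tan δ = Δθ·L/(v·dt) = -0.448373  →  δ = -0.4215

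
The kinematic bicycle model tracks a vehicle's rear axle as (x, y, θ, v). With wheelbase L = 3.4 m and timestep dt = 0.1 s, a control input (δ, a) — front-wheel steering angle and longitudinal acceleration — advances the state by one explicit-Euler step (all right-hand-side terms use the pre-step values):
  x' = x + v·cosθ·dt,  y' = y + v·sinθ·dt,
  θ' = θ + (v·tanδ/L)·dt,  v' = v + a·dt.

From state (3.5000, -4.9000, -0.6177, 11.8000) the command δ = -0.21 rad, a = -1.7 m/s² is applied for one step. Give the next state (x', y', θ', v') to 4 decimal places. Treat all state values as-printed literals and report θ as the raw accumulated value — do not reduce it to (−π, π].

x' = 3.5000 + 11.8000·cos(-0.6177)·0.1 = 4.4620
y' = -4.9000 + 11.8000·sin(-0.6177)·0.1 = -5.5834
θ' = -0.6177 + (11.8000/3.4)·tan(-0.21)·0.1 = -0.6917
v' = 11.8000 − 1.7000·0.1 = 11.6300

(4.4620, -5.5834, -0.6917, 11.6300)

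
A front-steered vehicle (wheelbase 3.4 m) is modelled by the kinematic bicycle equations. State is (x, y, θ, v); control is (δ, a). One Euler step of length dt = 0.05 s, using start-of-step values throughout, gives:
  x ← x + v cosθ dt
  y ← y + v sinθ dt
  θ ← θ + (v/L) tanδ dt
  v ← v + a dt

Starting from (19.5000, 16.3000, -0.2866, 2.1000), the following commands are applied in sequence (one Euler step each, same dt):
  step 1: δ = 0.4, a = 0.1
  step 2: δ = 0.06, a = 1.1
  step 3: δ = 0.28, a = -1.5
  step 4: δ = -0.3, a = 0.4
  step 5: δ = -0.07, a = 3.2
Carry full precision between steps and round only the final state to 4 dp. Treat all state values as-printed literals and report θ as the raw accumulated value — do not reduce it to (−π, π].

(20.0081, 16.1576, -0.2742, 2.2650)

after step 1 (δ=0.4, a=0.1): (19.600717, 16.270317, -0.273543, 2.105000)
after step 2 (δ=0.06, a=1.1): (19.702054, 16.241885, -0.271684, 2.160000)
after step 3 (δ=0.28, a=-1.5): (19.806093, 16.212902, -0.262549, 2.085000)
after step 4 (δ=-0.3, a=0.4): (19.906770, 16.185845, -0.272034, 2.105000)
after step 5 (δ=-0.07, a=3.2): (20.008150, 16.157565, -0.274205, 2.265000)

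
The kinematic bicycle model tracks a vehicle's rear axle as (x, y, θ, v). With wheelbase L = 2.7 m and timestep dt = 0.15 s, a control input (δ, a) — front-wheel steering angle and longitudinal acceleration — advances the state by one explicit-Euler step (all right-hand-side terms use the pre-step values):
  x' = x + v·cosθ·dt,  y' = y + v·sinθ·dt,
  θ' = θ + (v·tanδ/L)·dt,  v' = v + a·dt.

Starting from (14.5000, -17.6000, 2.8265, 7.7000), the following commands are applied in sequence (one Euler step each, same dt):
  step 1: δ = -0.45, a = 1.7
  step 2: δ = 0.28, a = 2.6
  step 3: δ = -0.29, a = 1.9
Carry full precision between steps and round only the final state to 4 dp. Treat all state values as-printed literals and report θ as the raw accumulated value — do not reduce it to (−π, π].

(11.2118, -16.1661, 2.6086, 8.6300)

after step 1 (δ=-0.45, a=1.7): (13.401863, -17.242060, 2.619860, 7.955000)
after step 2 (δ=0.28, a=2.6): (12.367367, -16.647364, 2.746943, 8.345000)
after step 3 (δ=-0.29, a=1.9): (11.211838, -16.166085, 2.608595, 8.630000)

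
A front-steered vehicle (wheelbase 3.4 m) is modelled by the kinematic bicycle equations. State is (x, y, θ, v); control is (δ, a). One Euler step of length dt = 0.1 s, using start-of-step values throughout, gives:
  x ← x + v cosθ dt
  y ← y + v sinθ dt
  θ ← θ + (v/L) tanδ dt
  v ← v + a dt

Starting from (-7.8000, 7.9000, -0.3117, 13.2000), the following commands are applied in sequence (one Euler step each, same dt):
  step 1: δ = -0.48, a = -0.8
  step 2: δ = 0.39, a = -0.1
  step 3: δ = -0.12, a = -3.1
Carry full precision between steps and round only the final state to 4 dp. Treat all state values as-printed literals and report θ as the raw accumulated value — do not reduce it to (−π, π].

after step 1 (δ=-0.48, a=-0.8): (-6.543606, 7.495186, -0.513820, 13.120000)
after step 2 (δ=0.39, a=-0.1): (-5.401020, 6.850329, -0.355201, 13.110000)
after step 3 (δ=-0.12, a=-3.1): (-4.171857, 6.394391, -0.401695, 12.800000)

(-4.1719, 6.3944, -0.4017, 12.8000)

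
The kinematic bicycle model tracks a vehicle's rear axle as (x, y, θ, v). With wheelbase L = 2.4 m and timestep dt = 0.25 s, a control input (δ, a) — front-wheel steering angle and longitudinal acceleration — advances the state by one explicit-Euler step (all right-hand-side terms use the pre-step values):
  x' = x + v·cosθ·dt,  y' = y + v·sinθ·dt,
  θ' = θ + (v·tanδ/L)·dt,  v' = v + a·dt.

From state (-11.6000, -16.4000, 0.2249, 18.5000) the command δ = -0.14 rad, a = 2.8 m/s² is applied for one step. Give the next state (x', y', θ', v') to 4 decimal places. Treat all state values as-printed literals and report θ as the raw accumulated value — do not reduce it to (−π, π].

x' = -11.6000 + 18.5000·cos(0.2249)·0.25 = -7.0915
y' = -16.4000 + 18.5000·sin(0.2249)·0.25 = -15.3686
θ' = 0.2249 + (18.5000/2.4)·tan(-0.14)·0.25 = -0.0467
v' = 18.5000 + 2.8000·0.25 = 19.2000

(-7.0915, -15.3686, -0.0467, 19.2000)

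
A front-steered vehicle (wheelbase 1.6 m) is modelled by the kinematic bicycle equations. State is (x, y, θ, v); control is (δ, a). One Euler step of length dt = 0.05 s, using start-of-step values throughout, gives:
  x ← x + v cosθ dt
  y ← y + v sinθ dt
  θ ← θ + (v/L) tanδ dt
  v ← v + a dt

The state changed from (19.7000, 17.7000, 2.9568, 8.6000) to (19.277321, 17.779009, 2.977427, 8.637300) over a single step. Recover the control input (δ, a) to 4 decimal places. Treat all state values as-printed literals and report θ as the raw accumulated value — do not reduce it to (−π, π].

δ = 0.0766, a = 0.7460

a = (v'−v)/dt = (0.037300)/0.05 = 0.7460
Δθ = θ'−θ = 0.020627;  (v·dt/L) = 8.6000·0.05/1.6 = 0.268750
tan δ = Δθ·L/(v·dt) = 0.076752  →  δ = 0.0766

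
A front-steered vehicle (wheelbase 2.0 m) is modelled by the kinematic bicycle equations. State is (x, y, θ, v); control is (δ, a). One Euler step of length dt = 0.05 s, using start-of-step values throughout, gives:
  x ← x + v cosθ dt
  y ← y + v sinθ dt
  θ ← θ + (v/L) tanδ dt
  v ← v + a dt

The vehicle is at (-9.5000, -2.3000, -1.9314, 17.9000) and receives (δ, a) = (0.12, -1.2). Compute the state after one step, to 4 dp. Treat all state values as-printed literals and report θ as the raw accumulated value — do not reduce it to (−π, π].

x' = -9.5000 + 17.9000·cos(-1.9314)·0.05 = -9.8158
y' = -2.3000 + 17.9000·sin(-1.9314)·0.05 = -3.1374
θ' = -1.9314 + (17.9000/2.0)·tan(0.12)·0.05 = -1.8774
v' = 17.9000 − 1.2000·0.05 = 17.8400

(-9.8158, -3.1374, -1.8774, 17.8400)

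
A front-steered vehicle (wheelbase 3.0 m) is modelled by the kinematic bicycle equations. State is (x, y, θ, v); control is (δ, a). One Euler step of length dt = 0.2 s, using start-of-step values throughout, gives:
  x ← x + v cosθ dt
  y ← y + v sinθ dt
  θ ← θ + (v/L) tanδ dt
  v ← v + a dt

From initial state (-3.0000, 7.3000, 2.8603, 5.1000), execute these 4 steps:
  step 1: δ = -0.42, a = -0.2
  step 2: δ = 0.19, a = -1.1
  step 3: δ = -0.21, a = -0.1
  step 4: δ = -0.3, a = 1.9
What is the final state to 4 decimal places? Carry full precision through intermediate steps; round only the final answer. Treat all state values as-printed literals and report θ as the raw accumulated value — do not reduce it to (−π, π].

(-6.6750, 8.7644, 2.6052, 5.2000)

after step 1 (δ=-0.42, a=-0.2): (-3.979911, 7.583150, 2.708465, 5.060000)
after step 2 (δ=0.19, a=-1.1): (-4.898461, 8.007898, 2.773341, 4.840000)
after step 3 (δ=-0.21, a=-0.1): (-5.801564, 8.356363, 2.704567, 4.820000)
after step 4 (δ=-0.3, a=1.9): (-6.674963, 8.764372, 2.605167, 5.200000)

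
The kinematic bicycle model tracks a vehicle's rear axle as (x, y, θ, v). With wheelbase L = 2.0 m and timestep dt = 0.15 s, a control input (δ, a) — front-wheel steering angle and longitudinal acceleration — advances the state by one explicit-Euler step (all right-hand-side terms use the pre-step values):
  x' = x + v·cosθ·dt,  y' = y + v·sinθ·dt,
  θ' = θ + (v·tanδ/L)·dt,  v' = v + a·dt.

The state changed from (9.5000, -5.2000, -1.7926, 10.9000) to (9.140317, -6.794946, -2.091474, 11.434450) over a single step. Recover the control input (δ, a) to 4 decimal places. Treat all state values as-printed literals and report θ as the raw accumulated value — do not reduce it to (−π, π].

δ = -0.3505, a = 3.5630

a = (v'−v)/dt = (0.534450)/0.15 = 3.5630
Δθ = θ'−θ = -0.298874;  (v·dt/L) = 10.9000·0.15/2.0 = 0.817500
tan δ = Δθ·L/(v·dt) = -0.365595  →  δ = -0.3505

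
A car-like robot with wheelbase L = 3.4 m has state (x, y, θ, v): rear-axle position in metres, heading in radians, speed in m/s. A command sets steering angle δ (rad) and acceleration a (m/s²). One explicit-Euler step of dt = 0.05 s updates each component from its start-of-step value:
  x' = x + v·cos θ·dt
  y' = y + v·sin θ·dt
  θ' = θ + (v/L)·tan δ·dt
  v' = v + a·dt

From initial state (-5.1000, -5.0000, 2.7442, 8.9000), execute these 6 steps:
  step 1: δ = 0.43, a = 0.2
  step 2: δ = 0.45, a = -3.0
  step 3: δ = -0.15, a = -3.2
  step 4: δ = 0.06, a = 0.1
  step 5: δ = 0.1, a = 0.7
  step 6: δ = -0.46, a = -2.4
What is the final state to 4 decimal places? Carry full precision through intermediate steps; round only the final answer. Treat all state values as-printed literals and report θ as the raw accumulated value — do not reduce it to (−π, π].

(-7.5927, -4.1994, 2.8054, 8.5200)

after step 1 (δ=0.43, a=0.2): (-5.510323, -4.827778, 2.804225, 8.910000)
after step 2 (δ=0.45, a=-3.0): (-5.930709, -4.680316, 2.867520, 8.760000)
after step 3 (δ=-0.15, a=-3.2): (-6.352362, -4.561769, 2.848050, 8.600000)
after step 4 (δ=0.06, a=0.1): (-6.763968, -4.437351, 2.855647, 8.605000)
after step 5 (δ=0.1, a=0.7): (-7.176748, -4.315993, 2.868344, 8.640000)
after step 6 (δ=-0.46, a=-2.4): (-7.592721, -4.199413, 2.805393, 8.520000)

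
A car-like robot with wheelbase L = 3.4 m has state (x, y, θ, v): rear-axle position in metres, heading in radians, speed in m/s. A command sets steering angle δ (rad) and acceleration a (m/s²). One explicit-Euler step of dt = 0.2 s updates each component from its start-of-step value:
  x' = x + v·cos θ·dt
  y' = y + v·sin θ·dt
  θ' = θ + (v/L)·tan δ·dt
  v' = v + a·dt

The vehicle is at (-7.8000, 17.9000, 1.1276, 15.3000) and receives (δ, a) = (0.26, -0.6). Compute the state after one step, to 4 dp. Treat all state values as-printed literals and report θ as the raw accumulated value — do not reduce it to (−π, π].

x' = -7.8000 + 15.3000·cos(1.1276)·0.2 = -6.4878
y' = 17.9000 + 15.3000·sin(1.1276)·0.2 = 20.6644
θ' = 1.1276 + (15.3000/3.4)·tan(0.26)·0.2 = 1.3670
v' = 15.3000 − 0.6000·0.2 = 15.1800

(-6.4878, 20.6644, 1.3670, 15.1800)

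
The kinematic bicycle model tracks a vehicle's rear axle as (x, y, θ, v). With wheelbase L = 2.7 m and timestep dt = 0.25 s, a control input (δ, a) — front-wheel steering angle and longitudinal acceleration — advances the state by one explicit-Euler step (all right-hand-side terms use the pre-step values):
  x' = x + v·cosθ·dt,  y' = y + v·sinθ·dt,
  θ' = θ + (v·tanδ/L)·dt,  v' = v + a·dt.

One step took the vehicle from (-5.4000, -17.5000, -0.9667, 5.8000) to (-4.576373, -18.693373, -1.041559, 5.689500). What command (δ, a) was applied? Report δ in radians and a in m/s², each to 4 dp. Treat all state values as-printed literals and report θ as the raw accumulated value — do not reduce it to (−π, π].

a = (v'−v)/dt = (-0.110500)/0.25 = -0.4420
Δθ = θ'−θ = -0.074859;  (v·dt/L) = 5.8000·0.25/2.7 = 0.537037
tan δ = Δθ·L/(v·dt) = -0.139393  →  δ = -0.1385

δ = -0.1385, a = -0.4420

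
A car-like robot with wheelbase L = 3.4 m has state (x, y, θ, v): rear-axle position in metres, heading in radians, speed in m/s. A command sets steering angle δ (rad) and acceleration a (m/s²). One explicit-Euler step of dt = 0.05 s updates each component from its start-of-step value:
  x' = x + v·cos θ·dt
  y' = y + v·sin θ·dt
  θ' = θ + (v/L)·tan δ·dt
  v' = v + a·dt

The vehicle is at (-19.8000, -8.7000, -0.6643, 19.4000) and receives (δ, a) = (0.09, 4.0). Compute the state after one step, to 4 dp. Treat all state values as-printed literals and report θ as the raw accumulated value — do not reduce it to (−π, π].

x' = -19.8000 + 19.4000·cos(-0.6643)·0.05 = -19.0363
y' = -8.7000 + 19.4000·sin(-0.6643)·0.05 = -9.2980
θ' = -0.6643 + (19.4000/3.4)·tan(0.09)·0.05 = -0.6386
v' = 19.4000 + 4.0000·0.05 = 19.6000

(-19.0363, -9.2980, -0.6386, 19.6000)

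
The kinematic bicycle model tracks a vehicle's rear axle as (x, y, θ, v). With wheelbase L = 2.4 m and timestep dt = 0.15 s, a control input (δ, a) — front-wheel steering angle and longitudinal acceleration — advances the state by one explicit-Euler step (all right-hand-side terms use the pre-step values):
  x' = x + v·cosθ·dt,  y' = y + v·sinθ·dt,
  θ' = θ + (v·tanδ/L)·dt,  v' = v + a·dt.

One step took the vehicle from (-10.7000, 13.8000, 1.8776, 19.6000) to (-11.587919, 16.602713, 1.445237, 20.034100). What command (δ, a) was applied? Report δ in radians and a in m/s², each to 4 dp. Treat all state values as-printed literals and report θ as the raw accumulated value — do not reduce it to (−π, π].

a = (v'−v)/dt = (0.434100)/0.15 = 2.8940
Δθ = θ'−θ = -0.432363;  (v·dt/L) = 19.6000·0.15/2.4 = 1.225000
tan δ = Δθ·L/(v·dt) = -0.352949  →  δ = -0.3393

δ = -0.3393, a = 2.8940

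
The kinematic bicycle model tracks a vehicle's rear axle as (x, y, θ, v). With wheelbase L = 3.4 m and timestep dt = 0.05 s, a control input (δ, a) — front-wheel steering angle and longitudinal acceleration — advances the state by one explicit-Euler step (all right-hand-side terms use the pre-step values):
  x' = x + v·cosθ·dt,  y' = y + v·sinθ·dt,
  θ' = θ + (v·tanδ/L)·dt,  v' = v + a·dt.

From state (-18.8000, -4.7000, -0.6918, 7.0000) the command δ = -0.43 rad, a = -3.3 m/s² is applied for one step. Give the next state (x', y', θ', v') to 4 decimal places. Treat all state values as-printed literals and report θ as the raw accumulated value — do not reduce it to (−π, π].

x' = -18.8000 + 7.0000·cos(-0.6918)·0.05 = -18.5305
y' = -4.7000 + 7.0000·sin(-0.6918)·0.05 = -4.9233
θ' = -0.6918 + (7.0000/3.4)·tan(-0.43)·0.05 = -0.7390
v' = 7.0000 − 3.3000·0.05 = 6.8350

(-18.5305, -4.9233, -0.7390, 6.8350)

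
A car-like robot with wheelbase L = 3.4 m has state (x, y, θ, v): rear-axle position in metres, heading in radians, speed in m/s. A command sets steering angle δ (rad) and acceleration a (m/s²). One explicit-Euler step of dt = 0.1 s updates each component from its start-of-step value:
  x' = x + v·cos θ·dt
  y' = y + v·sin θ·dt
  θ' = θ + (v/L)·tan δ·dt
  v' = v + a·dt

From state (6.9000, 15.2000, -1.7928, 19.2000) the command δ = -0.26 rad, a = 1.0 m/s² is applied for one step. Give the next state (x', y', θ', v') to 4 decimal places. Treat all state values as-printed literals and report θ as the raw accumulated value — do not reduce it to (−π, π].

x' = 6.9000 + 19.2000·cos(-1.7928)·0.1 = 6.4772
y' = 15.2000 + 19.2000·sin(-1.7928)·0.1 = 13.3271
θ' = -1.7928 + (19.2000/3.4)·tan(-0.26)·0.1 = -1.9430
v' = 19.2000 + 1.0000·0.1 = 19.3000

(6.4772, 13.3271, -1.9430, 19.3000)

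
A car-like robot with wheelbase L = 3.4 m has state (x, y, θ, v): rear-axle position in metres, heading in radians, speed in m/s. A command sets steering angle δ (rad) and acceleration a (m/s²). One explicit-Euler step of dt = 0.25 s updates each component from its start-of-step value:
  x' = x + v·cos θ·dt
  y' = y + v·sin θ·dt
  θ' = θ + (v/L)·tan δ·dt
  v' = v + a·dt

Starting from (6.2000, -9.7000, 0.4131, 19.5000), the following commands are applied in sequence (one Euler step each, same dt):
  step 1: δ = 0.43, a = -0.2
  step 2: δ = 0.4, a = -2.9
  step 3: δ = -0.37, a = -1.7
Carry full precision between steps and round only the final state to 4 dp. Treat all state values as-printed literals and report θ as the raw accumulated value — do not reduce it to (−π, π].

after step 1 (δ=0.43, a=-0.2): (10.664919, -7.742929, 1.070682, 19.450000)
after step 2 (δ=0.4, a=-2.9): (12.996615, -3.475951, 1.675338, 18.725000)
after step 3 (δ=-0.37, a=-1.7): (12.508120, 1.179742, 1.141313, 18.300000)

(12.5081, 1.1797, 1.1413, 18.3000)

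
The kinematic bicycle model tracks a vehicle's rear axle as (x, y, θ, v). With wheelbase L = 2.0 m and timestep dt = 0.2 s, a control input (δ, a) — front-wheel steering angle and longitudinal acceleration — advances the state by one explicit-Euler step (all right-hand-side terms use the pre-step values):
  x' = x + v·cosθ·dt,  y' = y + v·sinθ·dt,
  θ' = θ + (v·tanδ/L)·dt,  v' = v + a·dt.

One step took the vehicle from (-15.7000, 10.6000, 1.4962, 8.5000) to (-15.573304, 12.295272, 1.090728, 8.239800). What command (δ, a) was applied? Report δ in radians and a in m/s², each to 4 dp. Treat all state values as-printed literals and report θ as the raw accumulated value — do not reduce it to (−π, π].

δ = -0.4451, a = -1.3010

a = (v'−v)/dt = (-0.260200)/0.2 = -1.3010
Δθ = θ'−θ = -0.405472;  (v·dt/L) = 8.5000·0.2/2.0 = 0.850000
tan δ = Δθ·L/(v·dt) = -0.477026  →  δ = -0.4451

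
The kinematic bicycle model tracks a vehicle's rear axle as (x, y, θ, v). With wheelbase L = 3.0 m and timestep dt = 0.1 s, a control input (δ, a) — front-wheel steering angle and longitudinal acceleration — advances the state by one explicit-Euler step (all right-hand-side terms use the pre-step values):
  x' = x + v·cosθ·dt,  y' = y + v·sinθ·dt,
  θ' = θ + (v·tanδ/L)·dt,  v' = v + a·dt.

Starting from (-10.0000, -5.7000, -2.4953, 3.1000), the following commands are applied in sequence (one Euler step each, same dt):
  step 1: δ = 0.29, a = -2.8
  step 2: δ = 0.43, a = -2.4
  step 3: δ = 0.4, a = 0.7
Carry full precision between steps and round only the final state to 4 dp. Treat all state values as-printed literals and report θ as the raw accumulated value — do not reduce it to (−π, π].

after step 1 (δ=0.29, a=-2.8): (-10.247480, -5.886692, -2.464464, 2.820000)
after step 2 (δ=0.43, a=-2.4): (-10.467264, -6.063381, -2.421354, 2.580000)
after step 3 (δ=0.4, a=0.7): (-10.661189, -6.233548, -2.384993, 2.650000)

(-10.6612, -6.2335, -2.3850, 2.6500)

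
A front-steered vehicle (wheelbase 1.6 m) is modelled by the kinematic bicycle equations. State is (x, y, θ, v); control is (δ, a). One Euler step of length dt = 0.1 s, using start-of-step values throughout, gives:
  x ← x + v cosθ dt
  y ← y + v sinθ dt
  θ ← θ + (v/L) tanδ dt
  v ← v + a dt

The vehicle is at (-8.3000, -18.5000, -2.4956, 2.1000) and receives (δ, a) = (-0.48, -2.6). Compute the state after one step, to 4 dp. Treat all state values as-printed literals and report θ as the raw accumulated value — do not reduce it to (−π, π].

(-8.4677, -18.6264, -2.5639, 1.8400)

x' = -8.3000 + 2.1000·cos(-2.4956)·0.1 = -8.4677
y' = -18.5000 + 2.1000·sin(-2.4956)·0.1 = -18.6264
θ' = -2.4956 + (2.1000/1.6)·tan(-0.48)·0.1 = -2.5639
v' = 2.1000 − 2.6000·0.1 = 1.8400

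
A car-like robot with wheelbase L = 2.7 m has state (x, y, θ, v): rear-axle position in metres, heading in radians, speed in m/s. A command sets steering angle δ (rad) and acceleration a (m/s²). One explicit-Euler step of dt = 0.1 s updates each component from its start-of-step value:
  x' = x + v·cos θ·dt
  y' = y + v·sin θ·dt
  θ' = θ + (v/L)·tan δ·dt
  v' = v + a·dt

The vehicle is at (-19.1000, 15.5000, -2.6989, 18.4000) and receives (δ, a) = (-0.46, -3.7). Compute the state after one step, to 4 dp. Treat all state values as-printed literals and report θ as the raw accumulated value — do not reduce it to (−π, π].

x' = -19.1000 + 18.4000·cos(-2.6989)·0.1 = -20.7626
y' = 15.5000 + 18.4000·sin(-2.6989)·0.1 = 14.7118
θ' = -2.6989 + (18.4000/2.7)·tan(-0.46)·0.1 = -3.0365
v' = 18.4000 − 3.7000·0.1 = 18.0300

(-20.7626, 14.7118, -3.0365, 18.0300)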